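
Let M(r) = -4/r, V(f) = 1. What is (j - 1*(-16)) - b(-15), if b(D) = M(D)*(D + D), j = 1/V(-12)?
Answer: 25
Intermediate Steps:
j = 1 (j = 1/1 = 1)
b(D) = -8 (b(D) = (-4/D)*(D + D) = (-4/D)*(2*D) = -8)
(j - 1*(-16)) - b(-15) = (1 - 1*(-16)) - 1*(-8) = (1 + 16) + 8 = 17 + 8 = 25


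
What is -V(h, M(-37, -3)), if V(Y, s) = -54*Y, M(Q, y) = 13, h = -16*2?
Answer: -1728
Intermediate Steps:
h = -32
-V(h, M(-37, -3)) = -(-54)*(-32) = -1*1728 = -1728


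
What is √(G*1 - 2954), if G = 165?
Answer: I*√2789 ≈ 52.811*I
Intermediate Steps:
√(G*1 - 2954) = √(165*1 - 2954) = √(165 - 2954) = √(-2789) = I*√2789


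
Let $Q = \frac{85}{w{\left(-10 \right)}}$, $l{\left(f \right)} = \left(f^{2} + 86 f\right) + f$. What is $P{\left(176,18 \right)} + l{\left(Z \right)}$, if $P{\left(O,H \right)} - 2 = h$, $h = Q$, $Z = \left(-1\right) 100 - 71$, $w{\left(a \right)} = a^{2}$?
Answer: $\frac{287337}{20} \approx 14367.0$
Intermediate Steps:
$Z = -171$ ($Z = -100 - 71 = -171$)
$l{\left(f \right)} = f^{2} + 87 f$
$Q = \frac{17}{20}$ ($Q = \frac{85}{\left(-10\right)^{2}} = \frac{85}{100} = 85 \cdot \frac{1}{100} = \frac{17}{20} \approx 0.85$)
$h = \frac{17}{20} \approx 0.85$
$P{\left(O,H \right)} = \frac{57}{20}$ ($P{\left(O,H \right)} = 2 + \frac{17}{20} = \frac{57}{20}$)
$P{\left(176,18 \right)} + l{\left(Z \right)} = \frac{57}{20} - 171 \left(87 - 171\right) = \frac{57}{20} - -14364 = \frac{57}{20} + 14364 = \frac{287337}{20}$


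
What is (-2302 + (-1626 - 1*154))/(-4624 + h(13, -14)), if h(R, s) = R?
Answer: 4082/4611 ≈ 0.88527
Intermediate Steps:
(-2302 + (-1626 - 1*154))/(-4624 + h(13, -14)) = (-2302 + (-1626 - 1*154))/(-4624 + 13) = (-2302 + (-1626 - 154))/(-4611) = (-2302 - 1780)*(-1/4611) = -4082*(-1/4611) = 4082/4611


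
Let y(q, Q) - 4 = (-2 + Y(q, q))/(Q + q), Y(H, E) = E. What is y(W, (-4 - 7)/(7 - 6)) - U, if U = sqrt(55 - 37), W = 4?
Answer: 26/7 - 3*sqrt(2) ≈ -0.52835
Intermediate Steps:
y(q, Q) = 4 + (-2 + q)/(Q + q)
U = 3*sqrt(2) (U = sqrt(18) = 3*sqrt(2) ≈ 4.2426)
y(W, (-4 - 7)/(7 - 6)) - U = (-2 + 4*((-4 - 7)/(7 - 6)) + 5*4)/((-4 - 7)/(7 - 6) + 4) - 3*sqrt(2) = (-2 + 4*(-11/1) + 20)/(-11/1 + 4) - 3*sqrt(2) = (-2 + 4*(-11*1) + 20)/(-11*1 + 4) - 3*sqrt(2) = (-2 + 4*(-11) + 20)/(-11 + 4) - 3*sqrt(2) = (-2 - 44 + 20)/(-7) - 3*sqrt(2) = -1/7*(-26) - 3*sqrt(2) = 26/7 - 3*sqrt(2)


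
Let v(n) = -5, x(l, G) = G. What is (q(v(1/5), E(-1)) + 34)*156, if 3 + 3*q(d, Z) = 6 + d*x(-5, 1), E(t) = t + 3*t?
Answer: 5200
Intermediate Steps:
E(t) = 4*t
q(d, Z) = 1 + d/3 (q(d, Z) = -1 + (6 + d*1)/3 = -1 + (6 + d)/3 = -1 + (2 + d/3) = 1 + d/3)
(q(v(1/5), E(-1)) + 34)*156 = ((1 + (⅓)*(-5)) + 34)*156 = ((1 - 5/3) + 34)*156 = (-⅔ + 34)*156 = (100/3)*156 = 5200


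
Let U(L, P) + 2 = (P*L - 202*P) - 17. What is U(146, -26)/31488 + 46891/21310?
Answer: 251187713/111834880 ≈ 2.2461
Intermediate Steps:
U(L, P) = -19 - 202*P + L*P (U(L, P) = -2 + ((P*L - 202*P) - 17) = -2 + ((L*P - 202*P) - 17) = -2 + ((-202*P + L*P) - 17) = -2 + (-17 - 202*P + L*P) = -19 - 202*P + L*P)
U(146, -26)/31488 + 46891/21310 = (-19 - 202*(-26) + 146*(-26))/31488 + 46891/21310 = (-19 + 5252 - 3796)*(1/31488) + 46891*(1/21310) = 1437*(1/31488) + 46891/21310 = 479/10496 + 46891/21310 = 251187713/111834880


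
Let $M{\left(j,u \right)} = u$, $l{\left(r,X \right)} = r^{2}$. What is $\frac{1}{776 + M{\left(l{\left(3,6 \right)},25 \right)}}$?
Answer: $\frac{1}{801} \approx 0.0012484$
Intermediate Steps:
$\frac{1}{776 + M{\left(l{\left(3,6 \right)},25 \right)}} = \frac{1}{776 + 25} = \frac{1}{801}$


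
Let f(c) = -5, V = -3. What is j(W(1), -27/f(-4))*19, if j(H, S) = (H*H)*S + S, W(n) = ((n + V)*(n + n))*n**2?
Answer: 8721/5 ≈ 1744.2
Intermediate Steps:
W(n) = 2*n**3*(-3 + n) (W(n) = ((n - 3)*(n + n))*n**2 = ((-3 + n)*(2*n))*n**2 = (2*n*(-3 + n))*n**2 = 2*n**3*(-3 + n))
j(H, S) = S + S*H**2 (j(H, S) = H**2*S + S = S*H**2 + S = S + S*H**2)
j(W(1), -27/f(-4))*19 = ((-27/(-5))*(1 + (2*1**3*(-3 + 1))**2))*19 = ((-27*(-1/5))*(1 + (2*1*(-2))**2))*19 = (27*(1 + (-4)**2)/5)*19 = (27*(1 + 16)/5)*19 = ((27/5)*17)*19 = (459/5)*19 = 8721/5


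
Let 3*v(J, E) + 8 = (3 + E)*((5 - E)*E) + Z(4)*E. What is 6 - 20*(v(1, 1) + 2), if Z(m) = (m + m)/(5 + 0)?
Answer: -98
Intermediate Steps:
Z(m) = 2*m/5 (Z(m) = (2*m)/5 = (2*m)*(⅕) = 2*m/5)
v(J, E) = -8/3 + 8*E/15 + E*(3 + E)*(5 - E)/3 (v(J, E) = -8/3 + ((3 + E)*((5 - E)*E) + ((⅖)*4)*E)/3 = -8/3 + ((3 + E)*(E*(5 - E)) + 8*E/5)/3 = -8/3 + (E*(3 + E)*(5 - E) + 8*E/5)/3 = -8/3 + (8*E/5 + E*(3 + E)*(5 - E))/3 = -8/3 + (8*E/15 + E*(3 + E)*(5 - E)/3) = -8/3 + 8*E/15 + E*(3 + E)*(5 - E)/3)
6 - 20*(v(1, 1) + 2) = 6 - 20*((-8/3 - ⅓*1³ + (⅔)*1² + (83/15)*1) + 2) = 6 - 20*((-8/3 - ⅓*1 + (⅔)*1 + 83/15) + 2) = 6 - 20*((-8/3 - ⅓ + ⅔ + 83/15) + 2) = 6 - 20*(16/5 + 2) = 6 - 20*26/5 = 6 - 104 = -98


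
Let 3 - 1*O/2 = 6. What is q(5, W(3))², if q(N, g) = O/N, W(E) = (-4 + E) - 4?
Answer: 36/25 ≈ 1.4400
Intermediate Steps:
O = -6 (O = 6 - 2*6 = 6 - 12 = -6)
W(E) = -8 + E
q(N, g) = -6/N
q(5, W(3))² = (-6/5)² = 36/25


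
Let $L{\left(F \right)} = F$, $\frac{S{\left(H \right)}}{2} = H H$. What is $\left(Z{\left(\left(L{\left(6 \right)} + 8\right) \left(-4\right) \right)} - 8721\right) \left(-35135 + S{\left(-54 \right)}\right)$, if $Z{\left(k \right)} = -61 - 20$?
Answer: $257925006$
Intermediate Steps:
$S{\left(H \right)} = 2 H^{2}$ ($S{\left(H \right)} = 2 H H = 2 H^{2}$)
$Z{\left(k \right)} = -81$ ($Z{\left(k \right)} = -61 - 20 = -81$)
$\left(Z{\left(\left(L{\left(6 \right)} + 8\right) \left(-4\right) \right)} - 8721\right) \left(-35135 + S{\left(-54 \right)}\right) = \left(-81 - 8721\right) \left(-35135 + 2 \left(-54\right)^{2}\right) = - 8802 \left(-35135 + 2 \cdot 2916\right) = - 8802 \left(-35135 + 5832\right) = \left(-8802\right) \left(-29303\right) = 257925006$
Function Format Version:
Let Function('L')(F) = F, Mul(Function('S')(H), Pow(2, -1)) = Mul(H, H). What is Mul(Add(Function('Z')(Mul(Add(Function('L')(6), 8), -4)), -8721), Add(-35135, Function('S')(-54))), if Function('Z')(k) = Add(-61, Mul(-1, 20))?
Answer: 257925006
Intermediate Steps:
Function('S')(H) = Mul(2, Pow(H, 2)) (Function('S')(H) = Mul(2, Mul(H, H)) = Mul(2, Pow(H, 2)))
Function('Z')(k) = -81 (Function('Z')(k) = Add(-61, -20) = -81)
Mul(Add(Function('Z')(Mul(Add(Function('L')(6), 8), -4)), -8721), Add(-35135, Function('S')(-54))) = Mul(Add(-81, -8721), Add(-35135, Mul(2, Pow(-54, 2)))) = Mul(-8802, Add(-35135, Mul(2, 2916))) = Mul(-8802, Add(-35135, 5832)) = Mul(-8802, -29303) = 257925006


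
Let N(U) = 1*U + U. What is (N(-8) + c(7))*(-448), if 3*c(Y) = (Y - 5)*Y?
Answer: 15232/3 ≈ 5077.3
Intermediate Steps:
c(Y) = Y*(-5 + Y)/3 (c(Y) = ((Y - 5)*Y)/3 = ((-5 + Y)*Y)/3 = (Y*(-5 + Y))/3 = Y*(-5 + Y)/3)
N(U) = 2*U (N(U) = U + U = 2*U)
(N(-8) + c(7))*(-448) = (2*(-8) + (1/3)*7*(-5 + 7))*(-448) = (-16 + (1/3)*7*2)*(-448) = (-16 + 14/3)*(-448) = -34/3*(-448) = 15232/3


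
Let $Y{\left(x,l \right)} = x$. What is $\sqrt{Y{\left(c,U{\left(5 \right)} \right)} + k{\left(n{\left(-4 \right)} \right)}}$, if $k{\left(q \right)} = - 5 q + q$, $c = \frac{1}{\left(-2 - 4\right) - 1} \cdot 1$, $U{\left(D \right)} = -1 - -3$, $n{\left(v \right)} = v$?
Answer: $\frac{\sqrt{777}}{7} \approx 3.9821$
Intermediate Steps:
$U{\left(D \right)} = 2$ ($U{\left(D \right)} = -1 + 3 = 2$)
$c = - \frac{1}{7}$ ($c = \frac{1}{-6 - 1} \cdot 1 = \frac{1}{-7} \cdot 1 = \left(- \frac{1}{7}\right) 1 = - \frac{1}{7} \approx -0.14286$)
$k{\left(q \right)} = - 4 q$
$\sqrt{Y{\left(c,U{\left(5 \right)} \right)} + k{\left(n{\left(-4 \right)} \right)}} = \sqrt{- \frac{1}{7} - -16} = \sqrt{- \frac{1}{7} + 16} = \sqrt{\frac{111}{7}} = \frac{\sqrt{777}}{7}$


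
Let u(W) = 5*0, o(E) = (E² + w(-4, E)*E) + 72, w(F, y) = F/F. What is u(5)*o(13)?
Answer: 0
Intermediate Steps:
w(F, y) = 1
o(E) = 72 + E + E² (o(E) = (E² + 1*E) + 72 = (E² + E) + 72 = (E + E²) + 72 = 72 + E + E²)
u(W) = 0
u(5)*o(13) = 0*(72 + 13 + 13²) = 0*(72 + 13 + 169) = 0*254 = 0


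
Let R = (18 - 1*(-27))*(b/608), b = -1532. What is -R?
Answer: 17235/152 ≈ 113.39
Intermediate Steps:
R = -17235/152 (R = (18 - 1*(-27))*(-1532/608) = (18 + 27)*(-1532*1/608) = 45*(-383/152) = -17235/152 ≈ -113.39)
-R = -1*(-17235/152) = 17235/152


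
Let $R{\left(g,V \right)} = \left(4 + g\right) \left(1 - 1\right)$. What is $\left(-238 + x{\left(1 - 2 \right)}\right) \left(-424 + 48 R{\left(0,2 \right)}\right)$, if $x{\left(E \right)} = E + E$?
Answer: $101760$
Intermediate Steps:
$R{\left(g,V \right)} = 0$ ($R{\left(g,V \right)} = \left(4 + g\right) 0 = 0$)
$x{\left(E \right)} = 2 E$
$\left(-238 + x{\left(1 - 2 \right)}\right) \left(-424 + 48 R{\left(0,2 \right)}\right) = \left(-238 + 2 \left(1 - 2\right)\right) \left(-424 + 48 \cdot 0\right) = \left(-238 + 2 \left(-1\right)\right) \left(-424 + 0\right) = \left(-238 - 2\right) \left(-424\right) = \left(-240\right) \left(-424\right) = 101760$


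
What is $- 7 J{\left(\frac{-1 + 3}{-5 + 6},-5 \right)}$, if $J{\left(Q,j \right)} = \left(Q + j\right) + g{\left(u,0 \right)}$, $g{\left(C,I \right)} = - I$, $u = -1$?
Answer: $21$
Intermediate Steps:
$J{\left(Q,j \right)} = Q + j$ ($J{\left(Q,j \right)} = \left(Q + j\right) - 0 = \left(Q + j\right) + 0 = Q + j$)
$- 7 J{\left(\frac{-1 + 3}{-5 + 6},-5 \right)} = - 7 \left(\frac{-1 + 3}{-5 + 6} - 5\right) = - 7 \left(\frac{2}{1} - 5\right) = - 7 \left(2 \cdot 1 - 5\right) = - 7 \left(2 - 5\right) = \left(-7\right) \left(-3\right) = 21$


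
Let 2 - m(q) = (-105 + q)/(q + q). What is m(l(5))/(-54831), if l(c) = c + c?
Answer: -9/73108 ≈ -0.00012311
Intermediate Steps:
l(c) = 2*c
m(q) = 2 - (-105 + q)/(2*q) (m(q) = 2 - (-105 + q)/(q + q) = 2 - (-105 + q)/(2*q))
m(l(5))/(-54831) = (3*(35 + 2*5)/(2*((2*5))))/(-54831) = ((3/2)*(35 + 10)/10)*(-1/54831) = ((3/2)*(1/10)*45)*(-1/54831) = (27/4)*(-1/54831) = -9/73108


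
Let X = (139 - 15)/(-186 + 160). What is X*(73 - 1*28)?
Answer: -2790/13 ≈ -214.62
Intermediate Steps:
X = -62/13 (X = 124/(-26) = 124*(-1/26) = -62/13 ≈ -4.7692)
X*(73 - 1*28) = -62*(73 - 1*28)/13 = -62*(73 - 28)/13 = -62/13*45 = -2790/13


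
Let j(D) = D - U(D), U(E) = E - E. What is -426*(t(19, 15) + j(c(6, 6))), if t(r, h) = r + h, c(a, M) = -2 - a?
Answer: -11076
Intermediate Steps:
U(E) = 0
t(r, h) = h + r
j(D) = D (j(D) = D - 1*0 = D + 0 = D)
-426*(t(19, 15) + j(c(6, 6))) = -426*((15 + 19) + (-2 - 1*6)) = -426*(34 + (-2 - 6)) = -426*(34 - 8) = -426*26 = -11076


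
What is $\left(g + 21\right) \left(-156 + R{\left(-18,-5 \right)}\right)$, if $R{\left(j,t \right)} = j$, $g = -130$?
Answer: $18966$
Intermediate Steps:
$\left(g + 21\right) \left(-156 + R{\left(-18,-5 \right)}\right) = \left(-130 + 21\right) \left(-156 - 18\right) = \left(-109\right) \left(-174\right) = 18966$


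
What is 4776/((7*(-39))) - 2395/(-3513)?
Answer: -5374751/319683 ≈ -16.813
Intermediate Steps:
4776/((7*(-39))) - 2395/(-3513) = 4776/(-273) - 2395*(-1/3513) = 4776*(-1/273) + 2395/3513 = -1592/91 + 2395/3513 = -5374751/319683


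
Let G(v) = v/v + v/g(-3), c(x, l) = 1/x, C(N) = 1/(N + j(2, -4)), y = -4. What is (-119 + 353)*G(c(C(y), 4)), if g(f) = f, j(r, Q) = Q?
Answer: 858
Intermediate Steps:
C(N) = 1/(-4 + N) (C(N) = 1/(N - 4) = 1/(-4 + N))
G(v) = 1 - v/3 (G(v) = v/v + v/(-3) = 1 + v*(-1/3) = 1 - v/3)
(-119 + 353)*G(c(C(y), 4)) = (-119 + 353)*(1 - 1/(3*(1/(-4 - 4)))) = 234*(1 - 1/(3*(1/(-8)))) = 234*(1 - 1/(3*(-1/8))) = 234*(1 - 1/3*(-8)) = 234*(1 + 8/3) = 234*(11/3) = 858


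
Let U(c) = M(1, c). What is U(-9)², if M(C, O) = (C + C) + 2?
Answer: 16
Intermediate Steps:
M(C, O) = 2 + 2*C (M(C, O) = 2*C + 2 = 2 + 2*C)
U(c) = 4 (U(c) = 2 + 2*1 = 2 + 2 = 4)
U(-9)² = 4² = 16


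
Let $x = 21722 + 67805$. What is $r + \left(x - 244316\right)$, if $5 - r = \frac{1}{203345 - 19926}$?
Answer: $- \frac{28390326497}{183419} \approx -1.5478 \cdot 10^{5}$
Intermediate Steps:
$x = 89527$
$r = \frac{917094}{183419}$ ($r = 5 - \frac{1}{203345 - 19926} = 5 - \frac{1}{183419} = \frac{917094}{183419} \approx 5.0$)
$r + \left(x - 244316\right) = \frac{917094}{183419} + \left(89527 - 244316\right) = \frac{917094}{183419} - 154789 = - \frac{28390326497}{183419}$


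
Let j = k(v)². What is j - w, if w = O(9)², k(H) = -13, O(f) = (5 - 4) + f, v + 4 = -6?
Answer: 69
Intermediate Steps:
v = -10 (v = -4 - 6 = -10)
O(f) = 1 + f
w = 100 (w = (1 + 9)² = 10² = 100)
j = 169 (j = (-13)² = 169)
j - w = 169 - 1*100 = 169 - 100 = 69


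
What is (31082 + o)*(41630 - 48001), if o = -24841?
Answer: -39761411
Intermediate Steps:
(31082 + o)*(41630 - 48001) = (31082 - 24841)*(41630 - 48001) = 6241*(-6371) = -39761411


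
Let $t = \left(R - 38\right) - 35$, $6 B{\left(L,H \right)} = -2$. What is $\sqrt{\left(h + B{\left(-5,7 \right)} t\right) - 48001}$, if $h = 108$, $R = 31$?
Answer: $i \sqrt{47879} \approx 218.81 i$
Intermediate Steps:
$B{\left(L,H \right)} = - \frac{1}{3}$ ($B{\left(L,H \right)} = \frac{1}{6} \left(-2\right) = - \frac{1}{3}$)
$t = -42$ ($t = \left(31 - 38\right) - 35 = -7 - 35 = -42$)
$\sqrt{\left(h + B{\left(-5,7 \right)} t\right) - 48001} = \sqrt{\left(108 - -14\right) - 48001} = \sqrt{\left(108 + 14\right) - 48001} = \sqrt{122 - 48001} = \sqrt{-47879} = i \sqrt{47879}$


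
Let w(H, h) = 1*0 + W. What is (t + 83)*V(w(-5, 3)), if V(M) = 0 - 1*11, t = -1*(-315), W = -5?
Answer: -4378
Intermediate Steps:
w(H, h) = -5 (w(H, h) = 1*0 - 5 = 0 - 5 = -5)
t = 315
V(M) = -11 (V(M) = 0 - 11 = -11)
(t + 83)*V(w(-5, 3)) = (315 + 83)*(-11) = 398*(-11) = -4378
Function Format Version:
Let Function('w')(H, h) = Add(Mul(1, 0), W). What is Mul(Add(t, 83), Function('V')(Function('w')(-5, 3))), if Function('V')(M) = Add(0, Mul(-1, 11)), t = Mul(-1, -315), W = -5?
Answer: -4378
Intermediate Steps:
Function('w')(H, h) = -5 (Function('w')(H, h) = Add(Mul(1, 0), -5) = Add(0, -5) = -5)
t = 315
Function('V')(M) = -11 (Function('V')(M) = Add(0, -11) = -11)
Mul(Add(t, 83), Function('V')(Function('w')(-5, 3))) = Mul(Add(315, 83), -11) = Mul(398, -11) = -4378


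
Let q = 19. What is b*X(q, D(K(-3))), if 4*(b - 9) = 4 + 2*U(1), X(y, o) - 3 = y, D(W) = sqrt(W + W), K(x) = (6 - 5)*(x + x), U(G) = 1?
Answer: 231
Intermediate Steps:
K(x) = 2*x (K(x) = 1*(2*x) = 2*x)
D(W) = sqrt(2)*sqrt(W) (D(W) = sqrt(2*W) = sqrt(2)*sqrt(W))
X(y, o) = 3 + y
b = 21/2 (b = 9 + (4 + 2*1)/4 = 9 + (4 + 2)/4 = 9 + (1/4)*6 = 9 + 3/2 = 21/2 ≈ 10.500)
b*X(q, D(K(-3))) = 21*(3 + 19)/2 = (21/2)*22 = 231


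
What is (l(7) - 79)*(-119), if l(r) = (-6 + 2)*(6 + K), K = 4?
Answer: 14161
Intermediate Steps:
l(r) = -40 (l(r) = (-6 + 2)*(6 + 4) = -4*10 = -40)
(l(7) - 79)*(-119) = (-40 - 79)*(-119) = -119*(-119) = 14161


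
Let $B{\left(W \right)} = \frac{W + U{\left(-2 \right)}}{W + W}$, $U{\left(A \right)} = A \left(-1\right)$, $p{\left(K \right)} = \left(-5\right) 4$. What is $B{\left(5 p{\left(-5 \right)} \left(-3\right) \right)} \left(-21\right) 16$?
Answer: $- \frac{4228}{25} \approx -169.12$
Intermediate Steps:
$p{\left(K \right)} = -20$
$U{\left(A \right)} = - A$
$B{\left(W \right)} = \frac{2 + W}{2 W}$ ($B{\left(W \right)} = \frac{W - -2}{W + W} = \frac{W + 2}{2 W} = \left(2 + W\right) \frac{1}{2 W} = \frac{2 + W}{2 W}$)
$B{\left(5 p{\left(-5 \right)} \left(-3\right) \right)} \left(-21\right) 16 = \frac{2 + 5 \left(-20\right) \left(-3\right)}{2 \cdot 5 \left(-20\right) \left(-3\right)} \left(-21\right) 16 = \frac{2 - -300}{2 \left(\left(-100\right) \left(-3\right)\right)} \left(-21\right) 16 = \frac{2 + 300}{2 \cdot 300} \left(-21\right) 16 = \frac{1}{2} \cdot \frac{1}{300} \cdot 302 \left(-21\right) 16 = \frac{151}{300} \left(-21\right) 16 = \left(- \frac{1057}{100}\right) 16 = - \frac{4228}{25}$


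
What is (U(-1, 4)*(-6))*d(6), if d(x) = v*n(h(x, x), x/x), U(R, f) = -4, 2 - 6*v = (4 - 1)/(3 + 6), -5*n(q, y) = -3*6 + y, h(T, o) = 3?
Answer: 68/3 ≈ 22.667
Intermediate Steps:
n(q, y) = 18/5 - y/5 (n(q, y) = -(-3*6 + y)/5 = -(-18 + y)/5 = 18/5 - y/5)
v = 5/18 (v = 1/3 - (4 - 1)/(6*(3 + 6)) = 1/3 - 1/(2*9) = 1/3 - 1/6*1/3 = 1/3 - 1/18 = 5/18 ≈ 0.27778)
d(x) = 17/18 (d(x) = 5*(18/5 - x/(5*x))/18 = 5*(18/5 - 1/5*1)/18 = 5*(18/5 - 1/5)/18 = (5/18)*(17/5) = 17/18)
(U(-1, 4)*(-6))*d(6) = -4*(-6)*(17/18) = 24*(17/18) = 68/3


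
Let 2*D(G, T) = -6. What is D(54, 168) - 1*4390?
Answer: -4393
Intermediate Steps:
D(G, T) = -3 (D(G, T) = (1/2)*(-6) = -3)
D(54, 168) - 1*4390 = -3 - 1*4390 = -3 - 4390 = -4393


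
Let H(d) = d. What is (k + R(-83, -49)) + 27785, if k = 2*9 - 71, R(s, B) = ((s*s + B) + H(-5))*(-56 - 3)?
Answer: -375533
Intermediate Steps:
R(s, B) = 295 - 59*B - 59*s² (R(s, B) = ((s*s + B) - 5)*(-56 - 3) = ((s² + B) - 5)*(-59) = ((B + s²) - 5)*(-59) = (-5 + B + s²)*(-59) = 295 - 59*B - 59*s²)
k = -53 (k = 18 - 71 = -53)
(k + R(-83, -49)) + 27785 = (-53 + (295 - 59*(-49) - 59*(-83)²)) + 27785 = (-53 + (295 + 2891 - 59*6889)) + 27785 = (-53 + (295 + 2891 - 406451)) + 27785 = (-53 - 403265) + 27785 = -403318 + 27785 = -375533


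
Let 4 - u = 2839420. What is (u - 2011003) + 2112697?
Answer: -2737722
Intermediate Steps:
u = -2839416 (u = 4 - 1*2839420 = 4 - 2839420 = -2839416)
(u - 2011003) + 2112697 = (-2839416 - 2011003) + 2112697 = -4850419 + 2112697 = -2737722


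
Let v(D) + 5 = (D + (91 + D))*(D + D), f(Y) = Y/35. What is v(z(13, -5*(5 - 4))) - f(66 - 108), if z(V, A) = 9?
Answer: 9791/5 ≈ 1958.2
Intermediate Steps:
f(Y) = Y/35
v(D) = -5 + 2*D*(91 + 2*D) (v(D) = -5 + (D + (91 + D))*(D + D) = -5 + (91 + 2*D)*(2*D) = -5 + 2*D*(91 + 2*D))
v(z(13, -5*(5 - 4))) - f(66 - 108) = (-5 + 4*9**2 + 182*9) - (66 - 108)/35 = (-5 + 4*81 + 1638) - (-42)/35 = (-5 + 324 + 1638) - 1*(-6/5) = 1957 + 6/5 = 9791/5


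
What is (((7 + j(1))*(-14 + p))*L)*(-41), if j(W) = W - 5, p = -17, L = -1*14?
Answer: -53382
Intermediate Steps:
L = -14
j(W) = -5 + W
(((7 + j(1))*(-14 + p))*L)*(-41) = (((7 + (-5 + 1))*(-14 - 17))*(-14))*(-41) = (((7 - 4)*(-31))*(-14))*(-41) = ((3*(-31))*(-14))*(-41) = -93*(-14)*(-41) = 1302*(-41) = -53382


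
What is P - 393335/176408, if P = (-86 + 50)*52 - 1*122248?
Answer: -21896154295/176408 ≈ -1.2412e+5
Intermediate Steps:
P = -124120 (P = -36*52 - 122248 = -1872 - 122248 = -124120)
P - 393335/176408 = -124120 - 393335/176408 = -21896154295/176408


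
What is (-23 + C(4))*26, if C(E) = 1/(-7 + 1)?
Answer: -1807/3 ≈ -602.33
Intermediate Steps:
C(E) = -⅙ (C(E) = 1/(-6) = -⅙)
(-23 + C(4))*26 = (-23 - ⅙)*26 = -139/6*26 = -1807/3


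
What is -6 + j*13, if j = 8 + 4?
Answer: 150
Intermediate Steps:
j = 12
-6 + j*13 = -6 + 12*13 = -6 + 156 = 150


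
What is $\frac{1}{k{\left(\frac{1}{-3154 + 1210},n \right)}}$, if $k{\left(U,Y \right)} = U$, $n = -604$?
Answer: $-1944$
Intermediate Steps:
$\frac{1}{k{\left(\frac{1}{-3154 + 1210},n \right)}} = \frac{1}{\frac{1}{-3154 + 1210}} = \frac{1}{\frac{1}{-1944}} = \frac{1}{- \frac{1}{1944}} = -1944$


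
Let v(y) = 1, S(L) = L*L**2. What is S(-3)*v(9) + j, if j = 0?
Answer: -27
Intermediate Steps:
S(L) = L**3
S(-3)*v(9) + j = (-3)**3*1 + 0 = -27*1 + 0 = -27 + 0 = -27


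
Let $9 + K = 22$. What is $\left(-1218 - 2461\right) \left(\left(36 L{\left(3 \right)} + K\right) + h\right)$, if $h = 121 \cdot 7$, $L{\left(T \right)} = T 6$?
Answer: $-5547932$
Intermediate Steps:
$K = 13$ ($K = -9 + 22 = 13$)
$L{\left(T \right)} = 6 T$
$h = 847$
$\left(-1218 - 2461\right) \left(\left(36 L{\left(3 \right)} + K\right) + h\right) = \left(-1218 - 2461\right) \left(\left(36 \cdot 6 \cdot 3 + 13\right) + 847\right) = - 3679 \left(\left(36 \cdot 18 + 13\right) + 847\right) = - 3679 \left(\left(648 + 13\right) + 847\right) = - 3679 \left(661 + 847\right) = \left(-3679\right) 1508 = -5547932$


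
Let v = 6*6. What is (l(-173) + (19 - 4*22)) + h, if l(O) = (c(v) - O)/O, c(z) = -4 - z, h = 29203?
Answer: 5040049/173 ≈ 29133.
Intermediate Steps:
v = 36
l(O) = (-40 - O)/O (l(O) = ((-4 - 1*36) - O)/O = ((-4 - 36) - O)/O = (-40 - O)/O)
(l(-173) + (19 - 4*22)) + h = ((-40 - 1*(-173))/(-173) + (19 - 4*22)) + 29203 = (-(-40 + 173)/173 + (19 - 88)) + 29203 = (-1/173*133 - 69) + 29203 = (-133/173 - 69) + 29203 = -12070/173 + 29203 = 5040049/173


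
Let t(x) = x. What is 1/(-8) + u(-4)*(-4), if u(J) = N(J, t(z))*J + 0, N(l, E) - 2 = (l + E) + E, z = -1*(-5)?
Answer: 1023/8 ≈ 127.88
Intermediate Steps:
z = 5
N(l, E) = 2 + l + 2*E (N(l, E) = 2 + ((l + E) + E) = 2 + ((E + l) + E) = 2 + (l + 2*E) = 2 + l + 2*E)
u(J) = J*(12 + J) (u(J) = (2 + J + 2*5)*J + 0 = (2 + J + 10)*J + 0 = (12 + J)*J + 0 = J*(12 + J) + 0 = J*(12 + J))
1/(-8) + u(-4)*(-4) = 1/(-8) - 4*(12 - 4)*(-4) = -⅛ - 4*8*(-4) = -⅛ - 32*(-4) = -⅛ + 128 = 1023/8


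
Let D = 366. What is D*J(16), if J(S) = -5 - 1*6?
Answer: -4026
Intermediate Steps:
J(S) = -11 (J(S) = -5 - 6 = -11)
D*J(16) = 366*(-11) = -4026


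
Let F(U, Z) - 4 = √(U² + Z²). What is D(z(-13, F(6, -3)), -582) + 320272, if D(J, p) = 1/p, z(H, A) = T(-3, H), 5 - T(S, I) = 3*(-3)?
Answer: 186398303/582 ≈ 3.2027e+5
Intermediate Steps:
F(U, Z) = 4 + √(U² + Z²)
T(S, I) = 14 (T(S, I) = 5 - 3*(-3) = 5 - 1*(-9) = 5 + 9 = 14)
z(H, A) = 14
D(z(-13, F(6, -3)), -582) + 320272 = 1/(-582) + 320272 = -1/582 + 320272 = 186398303/582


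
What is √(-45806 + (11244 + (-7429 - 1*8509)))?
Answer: 10*I*√505 ≈ 224.72*I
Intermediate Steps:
√(-45806 + (11244 + (-7429 - 1*8509))) = √(-45806 + (11244 + (-7429 - 8509))) = √(-45806 + (11244 - 15938)) = √(-45806 - 4694) = √(-50500) = 10*I*√505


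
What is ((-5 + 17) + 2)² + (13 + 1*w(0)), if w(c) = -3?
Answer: 206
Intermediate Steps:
((-5 + 17) + 2)² + (13 + 1*w(0)) = ((-5 + 17) + 2)² + (13 + 1*(-3)) = (12 + 2)² + (13 - 3) = 14² + 10 = 196 + 10 = 206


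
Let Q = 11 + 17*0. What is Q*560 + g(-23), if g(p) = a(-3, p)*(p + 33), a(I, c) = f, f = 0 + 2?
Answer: 6180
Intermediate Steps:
f = 2
a(I, c) = 2
g(p) = 66 + 2*p (g(p) = 2*(p + 33) = 2*(33 + p) = 66 + 2*p)
Q = 11 (Q = 11 + 0 = 11)
Q*560 + g(-23) = 11*560 + (66 + 2*(-23)) = 6160 + (66 - 46) = 6160 + 20 = 6180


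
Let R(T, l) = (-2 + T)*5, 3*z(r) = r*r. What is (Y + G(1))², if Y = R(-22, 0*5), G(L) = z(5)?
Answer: 112225/9 ≈ 12469.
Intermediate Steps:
z(r) = r²/3 (z(r) = (r*r)/3 = r²/3)
G(L) = 25/3 (G(L) = (⅓)*5² = (⅓)*25 = 25/3)
R(T, l) = -10 + 5*T
Y = -120 (Y = -10 + 5*(-22) = -10 - 110 = -120)
(Y + G(1))² = (-120 + 25/3)² = (-335/3)² = 112225/9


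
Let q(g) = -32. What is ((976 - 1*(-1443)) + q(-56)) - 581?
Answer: 1806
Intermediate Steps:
((976 - 1*(-1443)) + q(-56)) - 581 = ((976 - 1*(-1443)) - 32) - 581 = ((976 + 1443) - 32) - 581 = (2419 - 32) - 581 = 2387 - 581 = 1806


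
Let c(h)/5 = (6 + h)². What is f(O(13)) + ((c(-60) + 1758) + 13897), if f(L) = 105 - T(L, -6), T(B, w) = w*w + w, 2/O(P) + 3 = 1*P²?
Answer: 30310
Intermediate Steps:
c(h) = 5*(6 + h)²
O(P) = 2/(-3 + P²) (O(P) = 2/(-3 + 1*P²) = 2/(-3 + P²))
T(B, w) = w + w² (T(B, w) = w² + w = w + w²)
f(L) = 75 (f(L) = 105 - (-6)*(1 - 6) = 105 - (-6)*(-5) = 105 - 1*30 = 105 - 30 = 75)
f(O(13)) + ((c(-60) + 1758) + 13897) = 75 + ((5*(6 - 60)² + 1758) + 13897) = 75 + ((5*(-54)² + 1758) + 13897) = 75 + ((5*2916 + 1758) + 13897) = 75 + ((14580 + 1758) + 13897) = 75 + (16338 + 13897) = 75 + 30235 = 30310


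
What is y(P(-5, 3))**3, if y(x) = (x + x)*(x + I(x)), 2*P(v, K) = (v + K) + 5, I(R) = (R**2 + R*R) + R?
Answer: 91125/8 ≈ 11391.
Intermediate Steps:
I(R) = R + 2*R**2 (I(R) = (R**2 + R**2) + R = 2*R**2 + R = R + 2*R**2)
P(v, K) = 5/2 + K/2 + v/2 (P(v, K) = ((v + K) + 5)/2 = ((K + v) + 5)/2 = (5 + K + v)/2 = 5/2 + K/2 + v/2)
y(x) = 2*x*(x + x*(1 + 2*x)) (y(x) = (x + x)*(x + x*(1 + 2*x)) = (2*x)*(x + x*(1 + 2*x)) = 2*x*(x + x*(1 + 2*x)))
y(P(-5, 3))**3 = (4*(5/2 + (1/2)*3 + (1/2)*(-5))**2*(1 + (5/2 + (1/2)*3 + (1/2)*(-5))))**3 = (4*(5/2 + 3/2 - 5/2)**2*(1 + (5/2 + 3/2 - 5/2)))**3 = (4*(3/2)**2*(1 + 3/2))**3 = (4*(9/4)*(5/2))**3 = (45/2)**3 = 91125/8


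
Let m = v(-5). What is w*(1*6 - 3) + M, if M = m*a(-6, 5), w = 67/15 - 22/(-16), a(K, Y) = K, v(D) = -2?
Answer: 1181/40 ≈ 29.525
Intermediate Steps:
m = -2
w = 701/120 (w = 67*(1/15) - 22*(-1/16) = 67/15 + 11/8 = 701/120 ≈ 5.8417)
M = 12 (M = -2*(-6) = 12)
w*(1*6 - 3) + M = 701*(1*6 - 3)/120 + 12 = 701*(6 - 3)/120 + 12 = (701/120)*3 + 12 = 701/40 + 12 = 1181/40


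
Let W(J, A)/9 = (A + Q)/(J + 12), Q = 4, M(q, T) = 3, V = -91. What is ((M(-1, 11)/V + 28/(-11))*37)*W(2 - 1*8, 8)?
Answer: -1718946/1001 ≈ -1717.2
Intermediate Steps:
W(J, A) = 9*(4 + A)/(12 + J) (W(J, A) = 9*((A + 4)/(J + 12)) = 9*((4 + A)/(12 + J)) = 9*(4 + A)/(12 + J))
((M(-1, 11)/V + 28/(-11))*37)*W(2 - 1*8, 8) = ((3/(-91) + 28/(-11))*37)*(9*(4 + 8)/(12 + (2 - 1*8))) = ((3*(-1/91) + 28*(-1/11))*37)*(9*12/(12 + (2 - 8))) = ((-3/91 - 28/11)*37)*(9*12/(12 - 6)) = (-2581/1001*37)*(9*12/6) = -859473*12/(1001*6) = -95497/1001*18 = -1718946/1001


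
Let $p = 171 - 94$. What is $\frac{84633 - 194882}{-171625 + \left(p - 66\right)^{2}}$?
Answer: $\frac{110249}{171504} \approx 0.64284$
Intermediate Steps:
$p = 77$
$\frac{84633 - 194882}{-171625 + \left(p - 66\right)^{2}} = \frac{84633 - 194882}{-171625 + \left(77 - 66\right)^{2}} = - \frac{110249}{-171625 + 11^{2}} = - \frac{110249}{-171625 + 121} = - \frac{110249}{-171504} = \left(-110249\right) \left(- \frac{1}{171504}\right) = \frac{110249}{171504}$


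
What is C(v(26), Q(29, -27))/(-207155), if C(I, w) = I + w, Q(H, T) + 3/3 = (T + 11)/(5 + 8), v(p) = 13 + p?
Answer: -478/2693015 ≈ -0.00017750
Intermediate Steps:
Q(H, T) = -2/13 + T/13 (Q(H, T) = -1 + (T + 11)/(5 + 8) = -1 + (11 + T)/13 = -1 + (11 + T)*(1/13) = -1 + (11/13 + T/13) = -2/13 + T/13)
C(v(26), Q(29, -27))/(-207155) = ((13 + 26) + (-2/13 + (1/13)*(-27)))/(-207155) = (39 + (-2/13 - 27/13))*(-1/207155) = (39 - 29/13)*(-1/207155) = (478/13)*(-1/207155) = -478/2693015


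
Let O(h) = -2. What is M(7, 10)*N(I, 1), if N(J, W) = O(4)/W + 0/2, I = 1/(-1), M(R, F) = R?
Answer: -14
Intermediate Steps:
I = -1
N(J, W) = -2/W (N(J, W) = -2/W + 0/2 = -2/W + 0*(1/2) = -2/W + 0 = -2/W)
M(7, 10)*N(I, 1) = 7*(-2/1) = 7*(-2*1) = 7*(-2) = -14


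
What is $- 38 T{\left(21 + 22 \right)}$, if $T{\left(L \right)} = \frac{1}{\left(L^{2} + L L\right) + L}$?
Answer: $- \frac{38}{3741} \approx -0.010158$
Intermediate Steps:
$T{\left(L \right)} = \frac{1}{L + 2 L^{2}}$ ($T{\left(L \right)} = \frac{1}{\left(L^{2} + L^{2}\right) + L} = \frac{1}{2 L^{2} + L} = \frac{1}{L + 2 L^{2}}$)
$- 38 T{\left(21 + 22 \right)} = - 38 \frac{1}{\left(21 + 22\right) \left(1 + 2 \left(21 + 22\right)\right)} = - 38 \frac{1}{43 \left(1 + 2 \cdot 43\right)} = - 38 \frac{1}{43 \left(1 + 86\right)} = - 38 \frac{1}{43 \cdot 87} = - 38 \cdot \frac{1}{43} \cdot \frac{1}{87} = \left(-38\right) \frac{1}{3741} = - \frac{38}{3741}$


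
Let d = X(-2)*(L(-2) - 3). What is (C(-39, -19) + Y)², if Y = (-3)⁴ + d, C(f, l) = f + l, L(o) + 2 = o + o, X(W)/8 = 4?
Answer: 70225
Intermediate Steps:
X(W) = 32 (X(W) = 8*4 = 32)
L(o) = -2 + 2*o (L(o) = -2 + (o + o) = -2 + 2*o)
d = -288 (d = 32*((-2 + 2*(-2)) - 3) = 32*((-2 - 4) - 3) = 32*(-6 - 3) = 32*(-9) = -288)
Y = -207 (Y = (-3)⁴ - 288 = 81 - 288 = -207)
(C(-39, -19) + Y)² = ((-39 - 19) - 207)² = (-58 - 207)² = (-265)² = 70225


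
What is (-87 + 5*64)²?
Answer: 54289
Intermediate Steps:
(-87 + 5*64)² = (-87 + 320)² = 233² = 54289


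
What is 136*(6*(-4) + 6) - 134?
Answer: -2582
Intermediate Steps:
136*(6*(-4) + 6) - 134 = 136*(-24 + 6) - 134 = 136*(-18) - 134 = -2448 - 134 = -2582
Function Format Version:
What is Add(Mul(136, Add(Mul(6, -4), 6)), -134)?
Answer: -2582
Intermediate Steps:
Add(Mul(136, Add(Mul(6, -4), 6)), -134) = Add(Mul(136, Add(-24, 6)), -134) = Add(Mul(136, -18), -134) = Add(-2448, -134) = -2582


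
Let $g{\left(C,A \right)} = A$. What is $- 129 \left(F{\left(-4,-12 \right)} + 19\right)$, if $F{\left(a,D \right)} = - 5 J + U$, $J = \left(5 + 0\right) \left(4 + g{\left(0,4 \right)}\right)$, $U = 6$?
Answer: $22575$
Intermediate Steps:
$J = 40$ ($J = \left(5 + 0\right) \left(4 + 4\right) = 5 \cdot 8 = 40$)
$F{\left(a,D \right)} = -194$ ($F{\left(a,D \right)} = \left(-5\right) 40 + 6 = -200 + 6 = -194$)
$- 129 \left(F{\left(-4,-12 \right)} + 19\right) = - 129 \left(-194 + 19\right) = \left(-129\right) \left(-175\right) = 22575$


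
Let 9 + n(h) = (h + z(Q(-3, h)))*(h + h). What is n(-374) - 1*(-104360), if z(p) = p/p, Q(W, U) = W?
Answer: 383355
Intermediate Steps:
z(p) = 1
n(h) = -9 + 2*h*(1 + h) (n(h) = -9 + (h + 1)*(h + h) = -9 + (1 + h)*(2*h) = -9 + 2*h*(1 + h))
n(-374) - 1*(-104360) = (-9 + 2*(-374) + 2*(-374)**2) - 1*(-104360) = (-9 - 748 + 2*139876) + 104360 = (-9 - 748 + 279752) + 104360 = 278995 + 104360 = 383355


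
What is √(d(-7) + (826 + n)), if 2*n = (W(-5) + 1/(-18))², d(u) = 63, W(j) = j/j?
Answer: √1152722/36 ≈ 29.824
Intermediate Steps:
W(j) = 1
n = 289/648 (n = (1 + 1/(-18))²/2 = (1 - 1/18)²/2 = (17/18)²/2 = (½)*(289/324) = 289/648 ≈ 0.44599)
√(d(-7) + (826 + n)) = √(63 + (826 + 289/648)) = √(63 + 535537/648) = √(576361/648) = √1152722/36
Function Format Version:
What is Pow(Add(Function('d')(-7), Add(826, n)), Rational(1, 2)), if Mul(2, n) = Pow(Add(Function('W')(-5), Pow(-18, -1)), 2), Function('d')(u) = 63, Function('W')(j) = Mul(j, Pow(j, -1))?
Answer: Mul(Rational(1, 36), Pow(1152722, Rational(1, 2))) ≈ 29.824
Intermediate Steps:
Function('W')(j) = 1
n = Rational(289, 648) (n = Mul(Rational(1, 2), Pow(Add(1, Pow(-18, -1)), 2)) = Mul(Rational(1, 2), Pow(Add(1, Rational(-1, 18)), 2)) = Mul(Rational(1, 2), Pow(Rational(17, 18), 2)) = Mul(Rational(1, 2), Rational(289, 324)) = Rational(289, 648) ≈ 0.44599)
Pow(Add(Function('d')(-7), Add(826, n)), Rational(1, 2)) = Pow(Add(63, Add(826, Rational(289, 648))), Rational(1, 2)) = Pow(Add(63, Rational(535537, 648)), Rational(1, 2)) = Pow(Rational(576361, 648), Rational(1, 2)) = Mul(Rational(1, 36), Pow(1152722, Rational(1, 2)))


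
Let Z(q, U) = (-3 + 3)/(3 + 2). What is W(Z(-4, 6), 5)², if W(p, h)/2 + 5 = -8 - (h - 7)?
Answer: 484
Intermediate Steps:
Z(q, U) = 0 (Z(q, U) = 0/5 = 0*(⅕) = 0)
W(p, h) = -12 - 2*h (W(p, h) = -10 + 2*(-8 - (h - 7)) = -10 + 2*(-8 - (-7 + h)) = -10 + 2*(-8 + (7 - h)) = -10 + 2*(-1 - h) = -10 + (-2 - 2*h) = -12 - 2*h)
W(Z(-4, 6), 5)² = (-12 - 2*5)² = (-12 - 10)² = (-22)² = 484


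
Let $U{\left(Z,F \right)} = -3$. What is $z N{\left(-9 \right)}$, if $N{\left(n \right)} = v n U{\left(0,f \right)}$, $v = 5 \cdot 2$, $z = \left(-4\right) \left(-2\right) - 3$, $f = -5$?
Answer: $1350$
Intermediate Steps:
$z = 5$ ($z = 8 - 3 = 5$)
$v = 10$
$N{\left(n \right)} = - 30 n$ ($N{\left(n \right)} = 10 n \left(-3\right) = - 30 n$)
$z N{\left(-9 \right)} = 5 \left(\left(-30\right) \left(-9\right)\right) = 5 \cdot 270 = 1350$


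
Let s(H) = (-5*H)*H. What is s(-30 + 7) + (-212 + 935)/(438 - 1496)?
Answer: -2799133/1058 ≈ -2645.7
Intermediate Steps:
s(H) = -5*H**2
s(-30 + 7) + (-212 + 935)/(438 - 1496) = -5*(-30 + 7)**2 + (-212 + 935)/(438 - 1496) = -5*(-23)**2 + 723/(-1058) = -5*529 + 723*(-1/1058) = -2645 - 723/1058 = -2799133/1058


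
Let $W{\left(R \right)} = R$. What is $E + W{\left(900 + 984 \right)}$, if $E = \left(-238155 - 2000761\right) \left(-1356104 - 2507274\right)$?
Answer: $8649778820132$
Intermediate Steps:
$E = 8649778818248$ ($E = \left(-2238916\right) \left(-3863378\right) = 8649778818248$)
$E + W{\left(900 + 984 \right)} = 8649778818248 + \left(900 + 984\right) = 8649778818248 + 1884 = 8649778820132$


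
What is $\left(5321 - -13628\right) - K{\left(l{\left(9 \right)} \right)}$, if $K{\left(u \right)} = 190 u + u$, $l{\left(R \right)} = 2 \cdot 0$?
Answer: $18949$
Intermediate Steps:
$l{\left(R \right)} = 0$
$K{\left(u \right)} = 191 u$
$\left(5321 - -13628\right) - K{\left(l{\left(9 \right)} \right)} = \left(5321 - -13628\right) - 191 \cdot 0 = \left(5321 + 13628\right) - 0 = 18949 + 0 = 18949$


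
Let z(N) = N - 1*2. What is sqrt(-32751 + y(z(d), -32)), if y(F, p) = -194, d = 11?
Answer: I*sqrt(32945) ≈ 181.51*I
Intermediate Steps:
z(N) = -2 + N (z(N) = N - 2 = -2 + N)
sqrt(-32751 + y(z(d), -32)) = sqrt(-32751 - 194) = sqrt(-32945) = I*sqrt(32945)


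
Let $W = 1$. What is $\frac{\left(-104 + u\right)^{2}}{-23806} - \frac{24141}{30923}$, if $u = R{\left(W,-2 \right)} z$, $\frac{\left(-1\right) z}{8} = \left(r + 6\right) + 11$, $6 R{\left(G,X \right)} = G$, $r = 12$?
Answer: $- \frac{5418452323}{3312688221} \approx -1.6357$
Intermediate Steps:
$R{\left(G,X \right)} = \frac{G}{6}$
$z = -232$ ($z = - 8 \left(\left(12 + 6\right) + 11\right) = - 8 \left(18 + 11\right) = \left(-8\right) 29 = -232$)
$u = - \frac{116}{3}$ ($u = \frac{1}{6} \cdot 1 \left(-232\right) = \frac{1}{6} \left(-232\right) = - \frac{116}{3} \approx -38.667$)
$\frac{\left(-104 + u\right)^{2}}{-23806} - \frac{24141}{30923} = \frac{\left(-104 - \frac{116}{3}\right)^{2}}{-23806} - \frac{24141}{30923} = \left(- \frac{428}{3}\right)^{2} \left(- \frac{1}{23806}\right) - \frac{24141}{30923} = \frac{183184}{9} \left(- \frac{1}{23806}\right) - \frac{24141}{30923} = - \frac{91592}{107127} - \frac{24141}{30923} = - \frac{5418452323}{3312688221}$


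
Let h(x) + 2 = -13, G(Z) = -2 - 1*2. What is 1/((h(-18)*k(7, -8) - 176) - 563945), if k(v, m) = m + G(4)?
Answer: -1/563941 ≈ -1.7732e-6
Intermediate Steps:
G(Z) = -4 (G(Z) = -2 - 2 = -4)
k(v, m) = -4 + m (k(v, m) = m - 4 = -4 + m)
h(x) = -15 (h(x) = -2 - 13 = -15)
1/((h(-18)*k(7, -8) - 176) - 563945) = 1/((-15*(-4 - 8) - 176) - 563945) = 1/((-15*(-12) - 176) - 563945) = 1/((180 - 176) - 563945) = 1/(4 - 563945) = 1/(-563941) = -1/563941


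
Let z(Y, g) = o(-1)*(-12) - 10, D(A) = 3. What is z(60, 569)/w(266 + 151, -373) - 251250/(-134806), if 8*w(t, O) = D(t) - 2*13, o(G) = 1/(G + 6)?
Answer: 47878763/7751345 ≈ 6.1768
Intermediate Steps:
o(G) = 1/(6 + G)
z(Y, g) = -62/5 (z(Y, g) = -12/(6 - 1) - 10 = -12/5 - 10 = -62/5)
w(t, O) = -23/8 (w(t, O) = (3 - 2*13)/8 = (3 - 26)/8 = (⅛)*(-23) = -23/8)
z(60, 569)/w(266 + 151, -373) - 251250/(-134806) = -62/(5*(-23/8)) - 251250/(-134806) = -62/5*(-8/23) - 251250*(-1/134806) = 496/115 + 125625/67403 = 47878763/7751345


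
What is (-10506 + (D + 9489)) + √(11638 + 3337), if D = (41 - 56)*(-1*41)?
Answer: -402 + 5*√599 ≈ -279.63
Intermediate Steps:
D = 615 (D = -15*(-41) = 615)
(-10506 + (D + 9489)) + √(11638 + 3337) = (-10506 + (615 + 9489)) + √(11638 + 3337) = (-10506 + 10104) + √14975 = -402 + 5*√599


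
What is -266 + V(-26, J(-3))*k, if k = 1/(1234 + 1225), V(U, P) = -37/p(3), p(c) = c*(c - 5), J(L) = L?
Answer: -3924527/14754 ≈ -266.00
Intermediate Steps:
p(c) = c*(-5 + c)
V(U, P) = 37/6 (V(U, P) = -37*1/(3*(-5 + 3)) = -37/(3*(-2)) = -37/(-6) = -37*(-⅙) = 37/6)
k = 1/2459 ≈ 0.00040667
-266 + V(-26, J(-3))*k = -266 + (37/6)*(1/2459) = -266 + 37/14754 = -3924527/14754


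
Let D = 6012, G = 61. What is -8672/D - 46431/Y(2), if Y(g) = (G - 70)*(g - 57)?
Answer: -715747/7515 ≈ -95.242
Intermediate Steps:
Y(g) = 513 - 9*g (Y(g) = (61 - 70)*(g - 57) = -9*(-57 + g) = 513 - 9*g)
-8672/D - 46431/Y(2) = -8672/6012 - 46431/(513 - 9*2) = -8672*1/6012 - 46431/(513 - 18) = -2168/1503 - 46431/495 = -2168/1503 - 46431*1/495 = -2168/1503 - 469/5 = -715747/7515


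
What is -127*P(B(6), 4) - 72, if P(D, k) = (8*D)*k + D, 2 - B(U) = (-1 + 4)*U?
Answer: 66984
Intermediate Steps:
B(U) = 2 - 3*U (B(U) = 2 - (-1 + 4)*U = 2 - 3*U)
P(D, k) = D + 8*D*k (P(D, k) = 8*D*k + D = D + 8*D*k)
-127*P(B(6), 4) - 72 = -127*(2 - 3*6)*(1 + 8*4) - 72 = -127*(2 - 18)*(1 + 32) - 72 = -(-2032)*33 - 72 = -127*(-528) - 72 = 67056 - 72 = 66984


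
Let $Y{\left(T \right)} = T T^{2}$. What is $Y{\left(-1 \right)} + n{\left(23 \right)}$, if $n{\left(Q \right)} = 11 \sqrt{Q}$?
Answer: $-1 + 11 \sqrt{23} \approx 51.754$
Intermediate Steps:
$Y{\left(T \right)} = T^{3}$
$Y{\left(-1 \right)} + n{\left(23 \right)} = \left(-1\right)^{3} + 11 \sqrt{23} = -1 + 11 \sqrt{23}$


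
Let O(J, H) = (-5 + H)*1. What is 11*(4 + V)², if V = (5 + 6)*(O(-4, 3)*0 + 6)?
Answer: 53900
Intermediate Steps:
O(J, H) = -5 + H
V = 66 (V = (5 + 6)*((-5 + 3)*0 + 6) = 11*(-2*0 + 6) = 11*(0 + 6) = 11*6 = 66)
11*(4 + V)² = 11*(4 + 66)² = 11*70² = 11*4900 = 53900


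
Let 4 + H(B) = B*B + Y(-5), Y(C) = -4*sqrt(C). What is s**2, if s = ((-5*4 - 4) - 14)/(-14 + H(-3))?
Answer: 1444/(9 + 4*I*sqrt(5))**2 ≈ 0.055708 - 8.9688*I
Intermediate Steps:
H(B) = -4 + B**2 - 4*I*sqrt(5) (H(B) = -4 + (B*B - 4*I*sqrt(5)) = -4 + (B**2 - 4*I*sqrt(5)) = -4 + B**2 - 4*I*sqrt(5))
s = -38/(-9 - 4*I*sqrt(5)) (s = ((-5*4 - 4) - 14)/(-14 + (-4 + (-3)**2 - 4*I*sqrt(5))) = ((-20 - 4) - 14)/(-14 + (-4 + 9 - 4*I*sqrt(5))) = (-24 - 14)/(-14 + (5 - 4*I*sqrt(5))) = -38/(-9 - 4*I*sqrt(5)) ≈ 2.1242 - 2.1111*I)
s**2 = (342/161 - 152*I*sqrt(5)/161)**2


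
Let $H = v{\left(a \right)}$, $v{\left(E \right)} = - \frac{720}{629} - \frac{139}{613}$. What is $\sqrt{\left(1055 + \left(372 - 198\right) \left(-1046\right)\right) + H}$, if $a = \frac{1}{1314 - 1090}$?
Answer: $\frac{2 i \sqrt{6725455872256757}}{385577} \approx 425.38 i$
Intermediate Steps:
$a = \frac{1}{224} \approx 0.0044643$
$v{\left(E \right)} = - \frac{528791}{385577}$ ($v{\left(E \right)} = \left(-720\right) \frac{1}{629} - \frac{139}{613} = - \frac{720}{629} - \frac{139}{613} = - \frac{528791}{385577}$)
$H = - \frac{528791}{385577} \approx -1.3714$
$\sqrt{\left(1055 + \left(372 - 198\right) \left(-1046\right)\right) + H} = \sqrt{\left(1055 + \left(372 - 198\right) \left(-1046\right)\right) - \frac{528791}{385577}} = \sqrt{\left(1055 + 174 \left(-1046\right)\right) - \frac{528791}{385577}} = \sqrt{\left(1055 - 182004\right) - \frac{528791}{385577}} = \sqrt{-180949 - \frac{528791}{385577}} = \sqrt{- \frac{69770301364}{385577}} = \frac{2 i \sqrt{6725455872256757}}{385577}$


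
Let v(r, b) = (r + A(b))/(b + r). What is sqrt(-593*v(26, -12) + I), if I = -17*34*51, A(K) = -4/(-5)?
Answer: I*sqrt(37501135)/35 ≈ 174.97*I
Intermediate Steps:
A(K) = 4/5 (A(K) = -4*(-1/5) = 4/5)
v(r, b) = (4/5 + r)/(b + r) (v(r, b) = (r + 4/5)/(b + r) = (4/5 + r)/(b + r))
I = -29478 (I = -578*51 = -29478)
sqrt(-593*v(26, -12) + I) = sqrt(-593*(4/5 + 26)/(-12 + 26) - 29478) = sqrt(-593*134/(14*5) - 29478) = sqrt(-593*67/35 - 29478) = sqrt(-39731/35 - 29478) = sqrt(-1071461/35) = I*sqrt(37501135)/35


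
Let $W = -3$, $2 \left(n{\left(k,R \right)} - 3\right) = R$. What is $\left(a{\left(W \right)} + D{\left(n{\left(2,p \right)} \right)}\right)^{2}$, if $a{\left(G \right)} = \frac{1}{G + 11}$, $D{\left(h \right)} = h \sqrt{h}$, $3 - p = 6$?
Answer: $\frac{217}{64} + \frac{3 \sqrt{6}}{16} \approx 3.8499$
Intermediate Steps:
$p = -3$ ($p = 3 - 6 = -3$)
$n{\left(k,R \right)} = 3 + \frac{R}{2}$
$D{\left(h \right)} = h^{\frac{3}{2}}$
$a{\left(G \right)} = \frac{1}{11 + G}$
$\left(a{\left(W \right)} + D{\left(n{\left(2,p \right)} \right)}\right)^{2} = \left(\frac{1}{11 - 3} + \left(3 + \frac{1}{2} \left(-3\right)\right)^{\frac{3}{2}}\right)^{2} = \left(\frac{1}{8} + \left(3 - \frac{3}{2}\right)^{\frac{3}{2}}\right)^{2} = \left(\frac{1}{8} + \left(\frac{3}{2}\right)^{\frac{3}{2}}\right)^{2} = \left(\frac{1}{8} + \frac{3 \sqrt{6}}{4}\right)^{2}$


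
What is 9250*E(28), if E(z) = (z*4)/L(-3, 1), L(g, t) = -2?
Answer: -518000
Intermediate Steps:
E(z) = -2*z (E(z) = (z*4)/(-2) = (4*z)*(-½) = -2*z)
9250*E(28) = 9250*(-2*28) = 9250*(-56) = -518000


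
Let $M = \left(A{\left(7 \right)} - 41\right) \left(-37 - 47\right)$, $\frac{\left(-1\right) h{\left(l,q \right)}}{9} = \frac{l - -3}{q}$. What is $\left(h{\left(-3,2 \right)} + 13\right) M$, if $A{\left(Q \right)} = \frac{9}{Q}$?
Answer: $43368$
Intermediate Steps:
$h{\left(l,q \right)} = - \frac{9 \left(3 + l\right)}{q}$ ($h{\left(l,q \right)} = - 9 \frac{l - -3}{q} = - 9 \frac{l + 3}{q} = - 9 \frac{3 + l}{q} = - \frac{9 \left(3 + l\right)}{q}$)
$M = 3336$ ($M = \left(\frac{9}{7} - 41\right) \left(-37 - 47\right) = \left(9 \cdot \frac{1}{7} - 41\right) \left(-84\right) = \left(\frac{9}{7} - 41\right) \left(-84\right) = \left(- \frac{278}{7}\right) \left(-84\right) = 3336$)
$\left(h{\left(-3,2 \right)} + 13\right) M = \left(\frac{9 \left(-3 - -3\right)}{2} + 13\right) 3336 = \left(9 \cdot \frac{1}{2} \left(-3 + 3\right) + 13\right) 3336 = \left(9 \cdot \frac{1}{2} \cdot 0 + 13\right) 3336 = \left(0 + 13\right) 3336 = 13 \cdot 3336 = 43368$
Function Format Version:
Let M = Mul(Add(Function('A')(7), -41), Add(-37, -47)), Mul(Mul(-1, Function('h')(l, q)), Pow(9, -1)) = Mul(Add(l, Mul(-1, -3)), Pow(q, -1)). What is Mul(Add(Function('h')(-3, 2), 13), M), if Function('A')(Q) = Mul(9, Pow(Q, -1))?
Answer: 43368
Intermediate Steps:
Function('h')(l, q) = Mul(-9, Pow(q, -1), Add(3, l)) (Function('h')(l, q) = Mul(-9, Mul(Add(l, Mul(-1, -3)), Pow(q, -1))) = Mul(-9, Mul(Add(l, 3), Pow(q, -1))) = Mul(-9, Mul(Add(3, l), Pow(q, -1))) = Mul(-9, Mul(Pow(q, -1), Add(3, l))) = Mul(-9, Pow(q, -1), Add(3, l)))
M = 3336 (M = Mul(Add(Mul(9, Pow(7, -1)), -41), Add(-37, -47)) = Mul(Add(Mul(9, Rational(1, 7)), -41), -84) = Mul(Add(Rational(9, 7), -41), -84) = Mul(Rational(-278, 7), -84) = 3336)
Mul(Add(Function('h')(-3, 2), 13), M) = Mul(Add(Mul(9, Pow(2, -1), Add(-3, Mul(-1, -3))), 13), 3336) = Mul(Add(Mul(9, Rational(1, 2), Add(-3, 3)), 13), 3336) = Mul(Add(Mul(9, Rational(1, 2), 0), 13), 3336) = Mul(Add(0, 13), 3336) = Mul(13, 3336) = 43368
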